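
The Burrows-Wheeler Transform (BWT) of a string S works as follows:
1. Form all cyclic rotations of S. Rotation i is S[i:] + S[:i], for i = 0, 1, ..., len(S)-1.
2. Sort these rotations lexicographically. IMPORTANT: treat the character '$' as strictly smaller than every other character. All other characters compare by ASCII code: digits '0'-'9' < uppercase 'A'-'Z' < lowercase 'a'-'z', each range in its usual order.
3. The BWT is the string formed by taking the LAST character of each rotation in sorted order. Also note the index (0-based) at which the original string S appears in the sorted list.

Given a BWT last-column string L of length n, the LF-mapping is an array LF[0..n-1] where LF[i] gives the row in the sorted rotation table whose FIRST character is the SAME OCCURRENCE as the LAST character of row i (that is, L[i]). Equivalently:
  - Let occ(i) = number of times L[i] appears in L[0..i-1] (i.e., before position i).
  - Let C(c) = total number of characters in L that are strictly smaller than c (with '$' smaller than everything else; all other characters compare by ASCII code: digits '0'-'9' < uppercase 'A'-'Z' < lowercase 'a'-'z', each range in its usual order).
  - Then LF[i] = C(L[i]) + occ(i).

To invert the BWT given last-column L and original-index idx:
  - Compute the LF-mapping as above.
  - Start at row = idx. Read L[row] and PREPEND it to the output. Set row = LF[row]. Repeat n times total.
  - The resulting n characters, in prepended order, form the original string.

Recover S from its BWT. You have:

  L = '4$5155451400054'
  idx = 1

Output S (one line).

Answer: 05051051445544$

Derivation:
LF mapping: 6 0 10 4 11 12 7 13 5 8 1 2 3 14 9
Walk LF starting at row 1, prepending L[row]:
  step 1: row=1, L[1]='$', prepend. Next row=LF[1]=0
  step 2: row=0, L[0]='4', prepend. Next row=LF[0]=6
  step 3: row=6, L[6]='4', prepend. Next row=LF[6]=7
  step 4: row=7, L[7]='5', prepend. Next row=LF[7]=13
  step 5: row=13, L[13]='5', prepend. Next row=LF[13]=14
  step 6: row=14, L[14]='4', prepend. Next row=LF[14]=9
  step 7: row=9, L[9]='4', prepend. Next row=LF[9]=8
  step 8: row=8, L[8]='1', prepend. Next row=LF[8]=5
  step 9: row=5, L[5]='5', prepend. Next row=LF[5]=12
  step 10: row=12, L[12]='0', prepend. Next row=LF[12]=3
  step 11: row=3, L[3]='1', prepend. Next row=LF[3]=4
  step 12: row=4, L[4]='5', prepend. Next row=LF[4]=11
  step 13: row=11, L[11]='0', prepend. Next row=LF[11]=2
  step 14: row=2, L[2]='5', prepend. Next row=LF[2]=10
  step 15: row=10, L[10]='0', prepend. Next row=LF[10]=1
Reversed output: 05051051445544$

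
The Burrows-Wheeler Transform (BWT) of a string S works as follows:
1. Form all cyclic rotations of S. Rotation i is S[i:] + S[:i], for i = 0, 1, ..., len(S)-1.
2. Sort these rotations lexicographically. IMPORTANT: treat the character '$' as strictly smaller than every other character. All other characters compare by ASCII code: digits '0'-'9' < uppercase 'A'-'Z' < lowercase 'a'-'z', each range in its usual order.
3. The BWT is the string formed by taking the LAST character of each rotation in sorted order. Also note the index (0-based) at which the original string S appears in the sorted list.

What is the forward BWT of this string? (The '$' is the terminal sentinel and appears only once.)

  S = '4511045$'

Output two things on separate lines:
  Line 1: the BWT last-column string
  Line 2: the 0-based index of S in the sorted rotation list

Answer: 51150$44
5

Derivation:
All 8 rotations (rotation i = S[i:]+S[:i]):
  rot[0] = 4511045$
  rot[1] = 511045$4
  rot[2] = 11045$45
  rot[3] = 1045$451
  rot[4] = 045$4511
  rot[5] = 45$45110
  rot[6] = 5$451104
  rot[7] = $4511045
Sorted (with $ < everything):
  sorted[0] = $4511045  (last char: '5')
  sorted[1] = 045$4511  (last char: '1')
  sorted[2] = 1045$451  (last char: '1')
  sorted[3] = 11045$45  (last char: '5')
  sorted[4] = 45$45110  (last char: '0')
  sorted[5] = 4511045$  (last char: '$')
  sorted[6] = 5$451104  (last char: '4')
  sorted[7] = 511045$4  (last char: '4')
Last column: 51150$44
Original string S is at sorted index 5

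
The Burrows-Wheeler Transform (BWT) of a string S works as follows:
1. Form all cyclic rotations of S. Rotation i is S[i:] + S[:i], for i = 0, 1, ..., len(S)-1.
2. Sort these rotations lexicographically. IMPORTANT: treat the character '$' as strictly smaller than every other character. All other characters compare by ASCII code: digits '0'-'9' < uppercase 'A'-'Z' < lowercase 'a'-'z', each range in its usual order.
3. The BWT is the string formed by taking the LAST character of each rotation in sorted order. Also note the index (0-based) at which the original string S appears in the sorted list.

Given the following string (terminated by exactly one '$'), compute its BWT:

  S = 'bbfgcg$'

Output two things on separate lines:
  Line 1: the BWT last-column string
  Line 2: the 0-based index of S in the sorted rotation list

Answer: g$bgbcf
1

Derivation:
All 7 rotations (rotation i = S[i:]+S[:i]):
  rot[0] = bbfgcg$
  rot[1] = bfgcg$b
  rot[2] = fgcg$bb
  rot[3] = gcg$bbf
  rot[4] = cg$bbfg
  rot[5] = g$bbfgc
  rot[6] = $bbfgcg
Sorted (with $ < everything):
  sorted[0] = $bbfgcg  (last char: 'g')
  sorted[1] = bbfgcg$  (last char: '$')
  sorted[2] = bfgcg$b  (last char: 'b')
  sorted[3] = cg$bbfg  (last char: 'g')
  sorted[4] = fgcg$bb  (last char: 'b')
  sorted[5] = g$bbfgc  (last char: 'c')
  sorted[6] = gcg$bbf  (last char: 'f')
Last column: g$bgbcf
Original string S is at sorted index 1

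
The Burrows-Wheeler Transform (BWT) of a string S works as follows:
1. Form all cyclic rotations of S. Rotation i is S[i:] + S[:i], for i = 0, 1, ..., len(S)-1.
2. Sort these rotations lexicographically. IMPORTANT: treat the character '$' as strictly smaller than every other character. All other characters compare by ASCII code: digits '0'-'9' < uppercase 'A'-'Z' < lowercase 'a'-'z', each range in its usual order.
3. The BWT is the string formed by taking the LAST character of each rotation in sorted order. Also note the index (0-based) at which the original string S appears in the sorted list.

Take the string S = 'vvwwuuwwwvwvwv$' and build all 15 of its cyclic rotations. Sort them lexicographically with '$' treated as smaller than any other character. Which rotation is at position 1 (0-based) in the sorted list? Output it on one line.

Answer: uuwwwvwvwv$vvww

Derivation:
All 15 rotations (rotation i = S[i:]+S[:i]):
  rot[0] = vvwwuuwwwvwvwv$
  rot[1] = vwwuuwwwvwvwv$v
  rot[2] = wwuuwwwvwvwv$vv
  rot[3] = wuuwwwvwvwv$vvw
  rot[4] = uuwwwvwvwv$vvww
  rot[5] = uwwwvwvwv$vvwwu
  rot[6] = wwwvwvwv$vvwwuu
  rot[7] = wwvwvwv$vvwwuuw
  rot[8] = wvwvwv$vvwwuuww
  rot[9] = vwvwv$vvwwuuwww
  rot[10] = wvwv$vvwwuuwwwv
  rot[11] = vwv$vvwwuuwwwvw
  rot[12] = wv$vvwwuuwwwvwv
  rot[13] = v$vvwwuuwwwvwvw
  rot[14] = $vvwwuuwwwvwvwv
Sorted (with $ < everything):
  sorted[0] = $vvwwuuwwwvwvwv
  sorted[1] = uuwwwvwvwv$vvww
  sorted[2] = uwwwvwvwv$vvwwu
  sorted[3] = v$vvwwuuwwwvwvw
  sorted[4] = vvwwuuwwwvwvwv$
  sorted[5] = vwv$vvwwuuwwwvw
  sorted[6] = vwvwv$vvwwuuwww
  sorted[7] = vwwuuwwwvwvwv$v
  sorted[8] = wuuwwwvwvwv$vvw
  sorted[9] = wv$vvwwuuwwwvwv
  sorted[10] = wvwv$vvwwuuwwwv
  sorted[11] = wvwvwv$vvwwuuww
  sorted[12] = wwuuwwwvwvwv$vv
  sorted[13] = wwvwvwv$vvwwuuw
  sorted[14] = wwwvwvwv$vvwwuu
sorted[1] = uuwwwvwvwv$vvww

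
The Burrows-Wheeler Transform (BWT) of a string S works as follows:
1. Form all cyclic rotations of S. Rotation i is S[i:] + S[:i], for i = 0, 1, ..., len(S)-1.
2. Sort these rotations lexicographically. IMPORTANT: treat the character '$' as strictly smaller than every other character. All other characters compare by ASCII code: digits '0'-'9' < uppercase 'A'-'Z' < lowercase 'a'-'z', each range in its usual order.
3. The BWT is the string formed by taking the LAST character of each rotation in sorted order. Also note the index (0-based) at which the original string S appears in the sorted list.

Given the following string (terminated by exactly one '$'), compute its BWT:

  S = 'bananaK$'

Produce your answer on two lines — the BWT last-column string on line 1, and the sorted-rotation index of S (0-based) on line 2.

Answer: Kannb$aa
5

Derivation:
All 8 rotations (rotation i = S[i:]+S[:i]):
  rot[0] = bananaK$
  rot[1] = ananaK$b
  rot[2] = nanaK$ba
  rot[3] = anaK$ban
  rot[4] = naK$bana
  rot[5] = aK$banan
  rot[6] = K$banana
  rot[7] = $bananaK
Sorted (with $ < everything):
  sorted[0] = $bananaK  (last char: 'K')
  sorted[1] = K$banana  (last char: 'a')
  sorted[2] = aK$banan  (last char: 'n')
  sorted[3] = anaK$ban  (last char: 'n')
  sorted[4] = ananaK$b  (last char: 'b')
  sorted[5] = bananaK$  (last char: '$')
  sorted[6] = naK$bana  (last char: 'a')
  sorted[7] = nanaK$ba  (last char: 'a')
Last column: Kannb$aa
Original string S is at sorted index 5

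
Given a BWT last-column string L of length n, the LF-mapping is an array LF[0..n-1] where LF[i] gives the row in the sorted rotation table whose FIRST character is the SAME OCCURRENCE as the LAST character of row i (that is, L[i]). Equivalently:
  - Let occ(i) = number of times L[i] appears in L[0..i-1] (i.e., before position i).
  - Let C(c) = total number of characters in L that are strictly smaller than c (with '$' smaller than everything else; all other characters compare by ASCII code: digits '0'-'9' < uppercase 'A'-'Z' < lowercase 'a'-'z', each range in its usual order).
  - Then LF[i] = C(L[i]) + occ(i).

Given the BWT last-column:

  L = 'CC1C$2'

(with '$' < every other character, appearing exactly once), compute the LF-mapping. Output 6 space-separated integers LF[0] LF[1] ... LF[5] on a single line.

Char counts: '$':1, '1':1, '2':1, 'C':3
C (first-col start): C('$')=0, C('1')=1, C('2')=2, C('C')=3
L[0]='C': occ=0, LF[0]=C('C')+0=3+0=3
L[1]='C': occ=1, LF[1]=C('C')+1=3+1=4
L[2]='1': occ=0, LF[2]=C('1')+0=1+0=1
L[3]='C': occ=2, LF[3]=C('C')+2=3+2=5
L[4]='$': occ=0, LF[4]=C('$')+0=0+0=0
L[5]='2': occ=0, LF[5]=C('2')+0=2+0=2

Answer: 3 4 1 5 0 2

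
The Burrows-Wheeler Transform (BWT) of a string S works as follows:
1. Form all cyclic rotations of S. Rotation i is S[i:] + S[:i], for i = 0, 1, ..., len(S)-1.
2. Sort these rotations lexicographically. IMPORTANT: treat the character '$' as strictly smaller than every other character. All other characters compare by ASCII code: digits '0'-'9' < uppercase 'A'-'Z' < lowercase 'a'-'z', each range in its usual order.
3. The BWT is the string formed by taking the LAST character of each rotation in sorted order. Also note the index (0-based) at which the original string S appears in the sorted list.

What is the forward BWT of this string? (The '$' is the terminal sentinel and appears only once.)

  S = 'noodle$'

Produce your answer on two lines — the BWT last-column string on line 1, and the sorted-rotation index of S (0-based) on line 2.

All 7 rotations (rotation i = S[i:]+S[:i]):
  rot[0] = noodle$
  rot[1] = oodle$n
  rot[2] = odle$no
  rot[3] = dle$noo
  rot[4] = le$nood
  rot[5] = e$noodl
  rot[6] = $noodle
Sorted (with $ < everything):
  sorted[0] = $noodle  (last char: 'e')
  sorted[1] = dle$noo  (last char: 'o')
  sorted[2] = e$noodl  (last char: 'l')
  sorted[3] = le$nood  (last char: 'd')
  sorted[4] = noodle$  (last char: '$')
  sorted[5] = odle$no  (last char: 'o')
  sorted[6] = oodle$n  (last char: 'n')
Last column: eold$on
Original string S is at sorted index 4

Answer: eold$on
4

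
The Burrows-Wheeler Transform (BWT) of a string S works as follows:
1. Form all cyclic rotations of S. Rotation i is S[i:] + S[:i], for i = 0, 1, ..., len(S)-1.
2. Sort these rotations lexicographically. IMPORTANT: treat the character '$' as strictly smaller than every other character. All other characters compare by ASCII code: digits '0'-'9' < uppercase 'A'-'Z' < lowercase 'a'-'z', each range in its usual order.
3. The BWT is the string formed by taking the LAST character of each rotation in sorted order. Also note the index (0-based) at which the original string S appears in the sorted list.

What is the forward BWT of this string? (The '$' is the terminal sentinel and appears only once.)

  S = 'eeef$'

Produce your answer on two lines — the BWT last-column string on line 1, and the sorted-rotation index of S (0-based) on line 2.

All 5 rotations (rotation i = S[i:]+S[:i]):
  rot[0] = eeef$
  rot[1] = eef$e
  rot[2] = ef$ee
  rot[3] = f$eee
  rot[4] = $eeef
Sorted (with $ < everything):
  sorted[0] = $eeef  (last char: 'f')
  sorted[1] = eeef$  (last char: '$')
  sorted[2] = eef$e  (last char: 'e')
  sorted[3] = ef$ee  (last char: 'e')
  sorted[4] = f$eee  (last char: 'e')
Last column: f$eee
Original string S is at sorted index 1

Answer: f$eee
1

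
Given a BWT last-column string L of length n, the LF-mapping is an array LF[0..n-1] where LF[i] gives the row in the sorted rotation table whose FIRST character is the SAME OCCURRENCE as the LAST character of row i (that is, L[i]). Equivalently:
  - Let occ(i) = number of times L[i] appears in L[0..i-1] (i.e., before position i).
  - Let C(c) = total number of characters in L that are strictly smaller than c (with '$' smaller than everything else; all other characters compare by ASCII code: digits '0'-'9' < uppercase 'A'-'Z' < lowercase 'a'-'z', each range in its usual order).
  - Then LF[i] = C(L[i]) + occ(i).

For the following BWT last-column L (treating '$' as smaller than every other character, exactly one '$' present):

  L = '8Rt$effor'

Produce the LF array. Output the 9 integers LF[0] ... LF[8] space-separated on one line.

Char counts: '$':1, '8':1, 'R':1, 'e':1, 'f':2, 'o':1, 'r':1, 't':1
C (first-col start): C('$')=0, C('8')=1, C('R')=2, C('e')=3, C('f')=4, C('o')=6, C('r')=7, C('t')=8
L[0]='8': occ=0, LF[0]=C('8')+0=1+0=1
L[1]='R': occ=0, LF[1]=C('R')+0=2+0=2
L[2]='t': occ=0, LF[2]=C('t')+0=8+0=8
L[3]='$': occ=0, LF[3]=C('$')+0=0+0=0
L[4]='e': occ=0, LF[4]=C('e')+0=3+0=3
L[5]='f': occ=0, LF[5]=C('f')+0=4+0=4
L[6]='f': occ=1, LF[6]=C('f')+1=4+1=5
L[7]='o': occ=0, LF[7]=C('o')+0=6+0=6
L[8]='r': occ=0, LF[8]=C('r')+0=7+0=7

Answer: 1 2 8 0 3 4 5 6 7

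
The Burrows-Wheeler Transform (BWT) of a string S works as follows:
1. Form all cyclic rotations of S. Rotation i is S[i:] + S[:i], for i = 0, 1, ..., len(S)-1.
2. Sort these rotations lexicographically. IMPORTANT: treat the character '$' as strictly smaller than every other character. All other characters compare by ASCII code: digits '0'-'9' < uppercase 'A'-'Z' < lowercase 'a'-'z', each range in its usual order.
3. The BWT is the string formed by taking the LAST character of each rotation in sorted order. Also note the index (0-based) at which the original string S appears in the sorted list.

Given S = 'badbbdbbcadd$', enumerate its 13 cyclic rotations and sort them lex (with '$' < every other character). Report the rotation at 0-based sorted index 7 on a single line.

All 13 rotations (rotation i = S[i:]+S[:i]):
  rot[0] = badbbdbbcadd$
  rot[1] = adbbdbbcadd$b
  rot[2] = dbbdbbcadd$ba
  rot[3] = bbdbbcadd$bad
  rot[4] = bdbbcadd$badb
  rot[5] = dbbcadd$badbb
  rot[6] = bbcadd$badbbd
  rot[7] = bcadd$badbbdb
  rot[8] = cadd$badbbdbb
  rot[9] = add$badbbdbbc
  rot[10] = dd$badbbdbbca
  rot[11] = d$badbbdbbcad
  rot[12] = $badbbdbbcadd
Sorted (with $ < everything):
  sorted[0] = $badbbdbbcadd
  sorted[1] = adbbdbbcadd$b
  sorted[2] = add$badbbdbbc
  sorted[3] = badbbdbbcadd$
  sorted[4] = bbcadd$badbbd
  sorted[5] = bbdbbcadd$bad
  sorted[6] = bcadd$badbbdb
  sorted[7] = bdbbcadd$badb
  sorted[8] = cadd$badbbdbb
  sorted[9] = d$badbbdbbcad
  sorted[10] = dbbcadd$badbb
  sorted[11] = dbbdbbcadd$ba
  sorted[12] = dd$badbbdbbca
sorted[7] = bdbbcadd$badb

Answer: bdbbcadd$badb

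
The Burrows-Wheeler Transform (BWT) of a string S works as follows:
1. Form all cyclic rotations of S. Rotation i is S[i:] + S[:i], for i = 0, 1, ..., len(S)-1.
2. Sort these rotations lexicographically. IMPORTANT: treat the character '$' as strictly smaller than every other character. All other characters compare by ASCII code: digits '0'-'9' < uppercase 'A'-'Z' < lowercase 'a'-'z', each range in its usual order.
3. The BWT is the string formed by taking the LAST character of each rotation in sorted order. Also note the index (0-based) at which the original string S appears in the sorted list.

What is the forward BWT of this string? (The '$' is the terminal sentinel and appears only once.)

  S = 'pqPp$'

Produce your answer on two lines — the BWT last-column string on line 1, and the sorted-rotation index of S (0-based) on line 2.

All 5 rotations (rotation i = S[i:]+S[:i]):
  rot[0] = pqPp$
  rot[1] = qPp$p
  rot[2] = Pp$pq
  rot[3] = p$pqP
  rot[4] = $pqPp
Sorted (with $ < everything):
  sorted[0] = $pqPp  (last char: 'p')
  sorted[1] = Pp$pq  (last char: 'q')
  sorted[2] = p$pqP  (last char: 'P')
  sorted[3] = pqPp$  (last char: '$')
  sorted[4] = qPp$p  (last char: 'p')
Last column: pqP$p
Original string S is at sorted index 3

Answer: pqP$p
3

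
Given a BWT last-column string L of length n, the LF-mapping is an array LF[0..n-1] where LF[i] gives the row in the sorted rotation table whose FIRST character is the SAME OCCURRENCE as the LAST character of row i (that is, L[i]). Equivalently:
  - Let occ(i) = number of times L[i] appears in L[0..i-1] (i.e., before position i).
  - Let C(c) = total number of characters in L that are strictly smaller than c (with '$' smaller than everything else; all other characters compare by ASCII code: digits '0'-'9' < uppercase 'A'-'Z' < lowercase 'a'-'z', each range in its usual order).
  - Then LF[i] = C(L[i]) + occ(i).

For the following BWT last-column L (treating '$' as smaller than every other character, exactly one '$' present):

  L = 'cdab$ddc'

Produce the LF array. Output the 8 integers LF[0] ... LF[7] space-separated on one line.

Answer: 3 5 1 2 0 6 7 4

Derivation:
Char counts: '$':1, 'a':1, 'b':1, 'c':2, 'd':3
C (first-col start): C('$')=0, C('a')=1, C('b')=2, C('c')=3, C('d')=5
L[0]='c': occ=0, LF[0]=C('c')+0=3+0=3
L[1]='d': occ=0, LF[1]=C('d')+0=5+0=5
L[2]='a': occ=0, LF[2]=C('a')+0=1+0=1
L[3]='b': occ=0, LF[3]=C('b')+0=2+0=2
L[4]='$': occ=0, LF[4]=C('$')+0=0+0=0
L[5]='d': occ=1, LF[5]=C('d')+1=5+1=6
L[6]='d': occ=2, LF[6]=C('d')+2=5+2=7
L[7]='c': occ=1, LF[7]=C('c')+1=3+1=4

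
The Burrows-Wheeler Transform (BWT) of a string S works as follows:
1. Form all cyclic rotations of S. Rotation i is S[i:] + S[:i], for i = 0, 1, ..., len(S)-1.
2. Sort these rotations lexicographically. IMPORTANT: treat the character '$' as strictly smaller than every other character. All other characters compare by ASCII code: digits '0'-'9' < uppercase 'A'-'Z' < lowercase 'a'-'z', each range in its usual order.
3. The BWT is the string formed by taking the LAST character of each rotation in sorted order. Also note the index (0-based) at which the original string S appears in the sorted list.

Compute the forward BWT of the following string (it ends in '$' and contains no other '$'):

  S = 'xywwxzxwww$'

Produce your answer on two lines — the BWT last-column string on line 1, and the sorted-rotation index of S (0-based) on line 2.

All 11 rotations (rotation i = S[i:]+S[:i]):
  rot[0] = xywwxzxwww$
  rot[1] = ywwxzxwww$x
  rot[2] = wwxzxwww$xy
  rot[3] = wxzxwww$xyw
  rot[4] = xzxwww$xyww
  rot[5] = zxwww$xywwx
  rot[6] = xwww$xywwxz
  rot[7] = www$xywwxzx
  rot[8] = ww$xywwxzxw
  rot[9] = w$xywwxzxww
  rot[10] = $xywwxzxwww
Sorted (with $ < everything):
  sorted[0] = $xywwxzxwww  (last char: 'w')
  sorted[1] = w$xywwxzxww  (last char: 'w')
  sorted[2] = ww$xywwxzxw  (last char: 'w')
  sorted[3] = www$xywwxzx  (last char: 'x')
  sorted[4] = wwxzxwww$xy  (last char: 'y')
  sorted[5] = wxzxwww$xyw  (last char: 'w')
  sorted[6] = xwww$xywwxz  (last char: 'z')
  sorted[7] = xywwxzxwww$  (last char: '$')
  sorted[8] = xzxwww$xyww  (last char: 'w')
  sorted[9] = ywwxzxwww$x  (last char: 'x')
  sorted[10] = zxwww$xywwx  (last char: 'x')
Last column: wwwxywz$wxx
Original string S is at sorted index 7

Answer: wwwxywz$wxx
7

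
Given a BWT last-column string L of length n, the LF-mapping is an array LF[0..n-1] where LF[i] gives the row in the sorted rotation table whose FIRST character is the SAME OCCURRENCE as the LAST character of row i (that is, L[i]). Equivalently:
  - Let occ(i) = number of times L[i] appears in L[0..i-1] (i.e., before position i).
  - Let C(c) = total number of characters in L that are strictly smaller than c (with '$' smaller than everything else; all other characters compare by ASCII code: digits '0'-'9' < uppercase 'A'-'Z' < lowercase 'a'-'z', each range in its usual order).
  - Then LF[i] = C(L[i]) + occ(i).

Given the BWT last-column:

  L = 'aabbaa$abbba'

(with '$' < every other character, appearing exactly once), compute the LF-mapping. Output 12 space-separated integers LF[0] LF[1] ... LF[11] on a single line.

Answer: 1 2 7 8 3 4 0 5 9 10 11 6

Derivation:
Char counts: '$':1, 'a':6, 'b':5
C (first-col start): C('$')=0, C('a')=1, C('b')=7
L[0]='a': occ=0, LF[0]=C('a')+0=1+0=1
L[1]='a': occ=1, LF[1]=C('a')+1=1+1=2
L[2]='b': occ=0, LF[2]=C('b')+0=7+0=7
L[3]='b': occ=1, LF[3]=C('b')+1=7+1=8
L[4]='a': occ=2, LF[4]=C('a')+2=1+2=3
L[5]='a': occ=3, LF[5]=C('a')+3=1+3=4
L[6]='$': occ=0, LF[6]=C('$')+0=0+0=0
L[7]='a': occ=4, LF[7]=C('a')+4=1+4=5
L[8]='b': occ=2, LF[8]=C('b')+2=7+2=9
L[9]='b': occ=3, LF[9]=C('b')+3=7+3=10
L[10]='b': occ=4, LF[10]=C('b')+4=7+4=11
L[11]='a': occ=5, LF[11]=C('a')+5=1+5=6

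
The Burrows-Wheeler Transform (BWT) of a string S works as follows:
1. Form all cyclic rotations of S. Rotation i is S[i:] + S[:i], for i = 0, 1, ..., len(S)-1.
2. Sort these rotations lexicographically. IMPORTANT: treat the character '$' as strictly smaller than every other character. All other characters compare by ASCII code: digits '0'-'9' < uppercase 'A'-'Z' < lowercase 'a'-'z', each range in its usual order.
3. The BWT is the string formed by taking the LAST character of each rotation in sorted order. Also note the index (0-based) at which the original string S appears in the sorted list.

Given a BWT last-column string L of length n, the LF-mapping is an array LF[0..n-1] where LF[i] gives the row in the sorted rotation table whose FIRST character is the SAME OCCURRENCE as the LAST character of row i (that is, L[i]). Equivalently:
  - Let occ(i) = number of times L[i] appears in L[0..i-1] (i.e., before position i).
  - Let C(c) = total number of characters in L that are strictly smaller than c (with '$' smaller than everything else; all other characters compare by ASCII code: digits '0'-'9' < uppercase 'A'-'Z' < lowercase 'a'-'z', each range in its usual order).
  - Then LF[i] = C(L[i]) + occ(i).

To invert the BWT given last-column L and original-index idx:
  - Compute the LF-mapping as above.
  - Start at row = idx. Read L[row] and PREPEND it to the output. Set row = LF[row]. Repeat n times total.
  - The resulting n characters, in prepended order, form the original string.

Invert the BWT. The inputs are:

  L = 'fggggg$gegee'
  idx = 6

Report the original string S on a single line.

LF mapping: 4 5 6 7 8 9 0 10 1 11 2 3
Walk LF starting at row 6, prepending L[row]:
  step 1: row=6, L[6]='$', prepend. Next row=LF[6]=0
  step 2: row=0, L[0]='f', prepend. Next row=LF[0]=4
  step 3: row=4, L[4]='g', prepend. Next row=LF[4]=8
  step 4: row=8, L[8]='e', prepend. Next row=LF[8]=1
  step 5: row=1, L[1]='g', prepend. Next row=LF[1]=5
  step 6: row=5, L[5]='g', prepend. Next row=LF[5]=9
  step 7: row=9, L[9]='g', prepend. Next row=LF[9]=11
  step 8: row=11, L[11]='e', prepend. Next row=LF[11]=3
  step 9: row=3, L[3]='g', prepend. Next row=LF[3]=7
  step 10: row=7, L[7]='g', prepend. Next row=LF[7]=10
  step 11: row=10, L[10]='e', prepend. Next row=LF[10]=2
  step 12: row=2, L[2]='g', prepend. Next row=LF[2]=6
Reversed output: geggegggegf$

Answer: geggegggegf$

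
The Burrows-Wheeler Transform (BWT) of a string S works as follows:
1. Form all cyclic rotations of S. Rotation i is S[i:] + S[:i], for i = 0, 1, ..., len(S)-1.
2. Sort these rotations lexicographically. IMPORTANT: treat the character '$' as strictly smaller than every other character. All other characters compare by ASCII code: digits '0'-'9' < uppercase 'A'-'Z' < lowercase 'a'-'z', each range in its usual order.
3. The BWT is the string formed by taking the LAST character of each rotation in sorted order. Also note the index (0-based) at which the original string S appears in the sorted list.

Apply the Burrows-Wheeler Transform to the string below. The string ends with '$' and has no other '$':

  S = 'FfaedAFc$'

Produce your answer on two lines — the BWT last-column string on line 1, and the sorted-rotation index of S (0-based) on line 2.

All 9 rotations (rotation i = S[i:]+S[:i]):
  rot[0] = FfaedAFc$
  rot[1] = faedAFc$F
  rot[2] = aedAFc$Ff
  rot[3] = edAFc$Ffa
  rot[4] = dAFc$Ffae
  rot[5] = AFc$Ffaed
  rot[6] = Fc$FfaedA
  rot[7] = c$FfaedAF
  rot[8] = $FfaedAFc
Sorted (with $ < everything):
  sorted[0] = $FfaedAFc  (last char: 'c')
  sorted[1] = AFc$Ffaed  (last char: 'd')
  sorted[2] = Fc$FfaedA  (last char: 'A')
  sorted[3] = FfaedAFc$  (last char: '$')
  sorted[4] = aedAFc$Ff  (last char: 'f')
  sorted[5] = c$FfaedAF  (last char: 'F')
  sorted[6] = dAFc$Ffae  (last char: 'e')
  sorted[7] = edAFc$Ffa  (last char: 'a')
  sorted[8] = faedAFc$F  (last char: 'F')
Last column: cdA$fFeaF
Original string S is at sorted index 3

Answer: cdA$fFeaF
3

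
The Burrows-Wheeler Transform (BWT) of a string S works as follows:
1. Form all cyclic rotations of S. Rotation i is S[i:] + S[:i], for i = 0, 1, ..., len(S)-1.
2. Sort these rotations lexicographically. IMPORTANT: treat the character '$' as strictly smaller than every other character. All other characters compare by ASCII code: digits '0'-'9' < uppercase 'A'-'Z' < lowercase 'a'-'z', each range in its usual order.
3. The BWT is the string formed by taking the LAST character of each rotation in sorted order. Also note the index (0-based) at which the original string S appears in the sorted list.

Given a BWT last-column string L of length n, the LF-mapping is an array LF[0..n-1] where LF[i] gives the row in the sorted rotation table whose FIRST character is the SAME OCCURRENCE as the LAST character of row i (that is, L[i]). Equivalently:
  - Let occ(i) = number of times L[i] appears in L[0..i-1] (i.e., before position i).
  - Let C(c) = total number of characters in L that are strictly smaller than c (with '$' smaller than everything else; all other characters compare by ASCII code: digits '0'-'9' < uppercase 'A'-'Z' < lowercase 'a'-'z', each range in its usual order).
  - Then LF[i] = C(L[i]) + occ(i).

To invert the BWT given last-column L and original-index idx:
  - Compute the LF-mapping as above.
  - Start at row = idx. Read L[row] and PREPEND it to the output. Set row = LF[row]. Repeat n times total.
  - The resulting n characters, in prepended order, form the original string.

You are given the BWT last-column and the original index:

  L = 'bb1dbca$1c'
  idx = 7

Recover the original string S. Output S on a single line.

LF mapping: 4 5 1 9 6 7 3 0 2 8
Walk LF starting at row 7, prepending L[row]:
  step 1: row=7, L[7]='$', prepend. Next row=LF[7]=0
  step 2: row=0, L[0]='b', prepend. Next row=LF[0]=4
  step 3: row=4, L[4]='b', prepend. Next row=LF[4]=6
  step 4: row=6, L[6]='a', prepend. Next row=LF[6]=3
  step 5: row=3, L[3]='d', prepend. Next row=LF[3]=9
  step 6: row=9, L[9]='c', prepend. Next row=LF[9]=8
  step 7: row=8, L[8]='1', prepend. Next row=LF[8]=2
  step 8: row=2, L[2]='1', prepend. Next row=LF[2]=1
  step 9: row=1, L[1]='b', prepend. Next row=LF[1]=5
  step 10: row=5, L[5]='c', prepend. Next row=LF[5]=7
Reversed output: cb11cdabb$

Answer: cb11cdabb$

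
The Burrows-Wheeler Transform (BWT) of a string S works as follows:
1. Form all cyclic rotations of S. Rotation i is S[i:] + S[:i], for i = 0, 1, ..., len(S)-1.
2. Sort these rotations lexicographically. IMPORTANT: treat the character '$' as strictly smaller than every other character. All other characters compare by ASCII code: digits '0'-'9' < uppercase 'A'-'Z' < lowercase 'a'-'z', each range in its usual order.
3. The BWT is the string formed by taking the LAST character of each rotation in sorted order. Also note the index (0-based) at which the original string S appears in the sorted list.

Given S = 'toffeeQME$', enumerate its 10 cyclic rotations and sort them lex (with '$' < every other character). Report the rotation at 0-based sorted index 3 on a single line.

Answer: QME$toffee

Derivation:
All 10 rotations (rotation i = S[i:]+S[:i]):
  rot[0] = toffeeQME$
  rot[1] = offeeQME$t
  rot[2] = ffeeQME$to
  rot[3] = feeQME$tof
  rot[4] = eeQME$toff
  rot[5] = eQME$toffe
  rot[6] = QME$toffee
  rot[7] = ME$toffeeQ
  rot[8] = E$toffeeQM
  rot[9] = $toffeeQME
Sorted (with $ < everything):
  sorted[0] = $toffeeQME
  sorted[1] = E$toffeeQM
  sorted[2] = ME$toffeeQ
  sorted[3] = QME$toffee
  sorted[4] = eQME$toffe
  sorted[5] = eeQME$toff
  sorted[6] = feeQME$tof
  sorted[7] = ffeeQME$to
  sorted[8] = offeeQME$t
  sorted[9] = toffeeQME$
sorted[3] = QME$toffee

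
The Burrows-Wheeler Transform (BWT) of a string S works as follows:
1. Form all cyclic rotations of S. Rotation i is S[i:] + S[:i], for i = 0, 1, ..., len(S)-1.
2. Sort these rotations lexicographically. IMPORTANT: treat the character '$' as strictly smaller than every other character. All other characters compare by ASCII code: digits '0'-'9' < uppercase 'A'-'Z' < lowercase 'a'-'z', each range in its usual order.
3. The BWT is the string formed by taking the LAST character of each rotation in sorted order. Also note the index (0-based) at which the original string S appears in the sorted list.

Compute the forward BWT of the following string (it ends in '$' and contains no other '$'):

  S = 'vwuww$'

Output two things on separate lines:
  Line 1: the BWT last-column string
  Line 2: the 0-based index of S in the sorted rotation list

All 6 rotations (rotation i = S[i:]+S[:i]):
  rot[0] = vwuww$
  rot[1] = wuww$v
  rot[2] = uww$vw
  rot[3] = ww$vwu
  rot[4] = w$vwuw
  rot[5] = $vwuww
Sorted (with $ < everything):
  sorted[0] = $vwuww  (last char: 'w')
  sorted[1] = uww$vw  (last char: 'w')
  sorted[2] = vwuww$  (last char: '$')
  sorted[3] = w$vwuw  (last char: 'w')
  sorted[4] = wuww$v  (last char: 'v')
  sorted[5] = ww$vwu  (last char: 'u')
Last column: ww$wvu
Original string S is at sorted index 2

Answer: ww$wvu
2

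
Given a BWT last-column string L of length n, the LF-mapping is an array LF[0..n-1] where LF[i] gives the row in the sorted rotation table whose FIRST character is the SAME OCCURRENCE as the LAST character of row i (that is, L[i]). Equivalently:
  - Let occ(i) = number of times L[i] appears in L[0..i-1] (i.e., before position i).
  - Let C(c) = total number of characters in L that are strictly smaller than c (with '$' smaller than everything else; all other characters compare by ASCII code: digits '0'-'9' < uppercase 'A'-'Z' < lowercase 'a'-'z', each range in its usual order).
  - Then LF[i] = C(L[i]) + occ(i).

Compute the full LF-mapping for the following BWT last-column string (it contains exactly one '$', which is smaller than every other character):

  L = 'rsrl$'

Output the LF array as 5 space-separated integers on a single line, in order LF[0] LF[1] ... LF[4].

Answer: 2 4 3 1 0

Derivation:
Char counts: '$':1, 'l':1, 'r':2, 's':1
C (first-col start): C('$')=0, C('l')=1, C('r')=2, C('s')=4
L[0]='r': occ=0, LF[0]=C('r')+0=2+0=2
L[1]='s': occ=0, LF[1]=C('s')+0=4+0=4
L[2]='r': occ=1, LF[2]=C('r')+1=2+1=3
L[3]='l': occ=0, LF[3]=C('l')+0=1+0=1
L[4]='$': occ=0, LF[4]=C('$')+0=0+0=0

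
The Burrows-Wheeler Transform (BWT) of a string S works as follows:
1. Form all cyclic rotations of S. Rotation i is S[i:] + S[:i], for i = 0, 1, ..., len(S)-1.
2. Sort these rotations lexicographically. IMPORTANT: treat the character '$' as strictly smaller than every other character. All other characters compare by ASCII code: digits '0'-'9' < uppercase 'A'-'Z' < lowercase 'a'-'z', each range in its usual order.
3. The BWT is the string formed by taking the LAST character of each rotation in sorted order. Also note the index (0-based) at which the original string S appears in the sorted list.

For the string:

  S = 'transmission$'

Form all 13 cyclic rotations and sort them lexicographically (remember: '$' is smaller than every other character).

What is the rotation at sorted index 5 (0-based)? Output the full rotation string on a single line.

All 13 rotations (rotation i = S[i:]+S[:i]):
  rot[0] = transmission$
  rot[1] = ransmission$t
  rot[2] = ansmission$tr
  rot[3] = nsmission$tra
  rot[4] = smission$tran
  rot[5] = mission$trans
  rot[6] = ission$transm
  rot[7] = ssion$transmi
  rot[8] = sion$transmis
  rot[9] = ion$transmiss
  rot[10] = on$transmissi
  rot[11] = n$transmissio
  rot[12] = $transmission
Sorted (with $ < everything):
  sorted[0] = $transmission
  sorted[1] = ansmission$tr
  sorted[2] = ion$transmiss
  sorted[3] = ission$transm
  sorted[4] = mission$trans
  sorted[5] = n$transmissio
  sorted[6] = nsmission$tra
  sorted[7] = on$transmissi
  sorted[8] = ransmission$t
  sorted[9] = sion$transmis
  sorted[10] = smission$tran
  sorted[11] = ssion$transmi
  sorted[12] = transmission$
sorted[5] = n$transmissio

Answer: n$transmissio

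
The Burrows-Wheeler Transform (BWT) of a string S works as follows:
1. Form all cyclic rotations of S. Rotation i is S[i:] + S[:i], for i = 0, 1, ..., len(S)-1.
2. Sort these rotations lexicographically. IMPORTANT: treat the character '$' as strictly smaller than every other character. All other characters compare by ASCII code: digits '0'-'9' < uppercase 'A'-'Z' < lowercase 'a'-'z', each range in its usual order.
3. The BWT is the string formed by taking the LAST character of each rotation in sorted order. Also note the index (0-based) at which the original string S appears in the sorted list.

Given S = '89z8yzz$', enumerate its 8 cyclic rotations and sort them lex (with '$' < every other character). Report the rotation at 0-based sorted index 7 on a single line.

All 8 rotations (rotation i = S[i:]+S[:i]):
  rot[0] = 89z8yzz$
  rot[1] = 9z8yzz$8
  rot[2] = z8yzz$89
  rot[3] = 8yzz$89z
  rot[4] = yzz$89z8
  rot[5] = zz$89z8y
  rot[6] = z$89z8yz
  rot[7] = $89z8yzz
Sorted (with $ < everything):
  sorted[0] = $89z8yzz
  sorted[1] = 89z8yzz$
  sorted[2] = 8yzz$89z
  sorted[3] = 9z8yzz$8
  sorted[4] = yzz$89z8
  sorted[5] = z$89z8yz
  sorted[6] = z8yzz$89
  sorted[7] = zz$89z8y
sorted[7] = zz$89z8y

Answer: zz$89z8y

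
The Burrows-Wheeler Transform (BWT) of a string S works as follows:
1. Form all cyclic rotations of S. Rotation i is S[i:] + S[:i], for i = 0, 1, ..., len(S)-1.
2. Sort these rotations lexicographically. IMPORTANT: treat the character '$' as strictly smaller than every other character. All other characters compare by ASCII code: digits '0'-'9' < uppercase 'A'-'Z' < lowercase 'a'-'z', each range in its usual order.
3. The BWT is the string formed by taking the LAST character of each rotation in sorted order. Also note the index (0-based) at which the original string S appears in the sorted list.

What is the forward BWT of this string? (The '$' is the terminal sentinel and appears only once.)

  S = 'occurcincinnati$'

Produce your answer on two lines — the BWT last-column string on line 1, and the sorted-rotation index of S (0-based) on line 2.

All 16 rotations (rotation i = S[i:]+S[:i]):
  rot[0] = occurcincinnati$
  rot[1] = ccurcincinnati$o
  rot[2] = curcincinnati$oc
  rot[3] = urcincinnati$occ
  rot[4] = rcincinnati$occu
  rot[5] = cincinnati$occur
  rot[6] = incinnati$occurc
  rot[7] = ncinnati$occurci
  rot[8] = cinnati$occurcin
  rot[9] = innati$occurcinc
  rot[10] = nnati$occurcinci
  rot[11] = nati$occurcincin
  rot[12] = ati$occurcincinn
  rot[13] = ti$occurcincinna
  rot[14] = i$occurcincinnat
  rot[15] = $occurcincinnati
Sorted (with $ < everything):
  sorted[0] = $occurcincinnati  (last char: 'i')
  sorted[1] = ati$occurcincinn  (last char: 'n')
  sorted[2] = ccurcincinnati$o  (last char: 'o')
  sorted[3] = cincinnati$occur  (last char: 'r')
  sorted[4] = cinnati$occurcin  (last char: 'n')
  sorted[5] = curcincinnati$oc  (last char: 'c')
  sorted[6] = i$occurcincinnat  (last char: 't')
  sorted[7] = incinnati$occurc  (last char: 'c')
  sorted[8] = innati$occurcinc  (last char: 'c')
  sorted[9] = nati$occurcincin  (last char: 'n')
  sorted[10] = ncinnati$occurci  (last char: 'i')
  sorted[11] = nnati$occurcinci  (last char: 'i')
  sorted[12] = occurcincinnati$  (last char: '$')
  sorted[13] = rcincinnati$occu  (last char: 'u')
  sorted[14] = ti$occurcincinna  (last char: 'a')
  sorted[15] = urcincinnati$occ  (last char: 'c')
Last column: inornctccnii$uac
Original string S is at sorted index 12

Answer: inornctccnii$uac
12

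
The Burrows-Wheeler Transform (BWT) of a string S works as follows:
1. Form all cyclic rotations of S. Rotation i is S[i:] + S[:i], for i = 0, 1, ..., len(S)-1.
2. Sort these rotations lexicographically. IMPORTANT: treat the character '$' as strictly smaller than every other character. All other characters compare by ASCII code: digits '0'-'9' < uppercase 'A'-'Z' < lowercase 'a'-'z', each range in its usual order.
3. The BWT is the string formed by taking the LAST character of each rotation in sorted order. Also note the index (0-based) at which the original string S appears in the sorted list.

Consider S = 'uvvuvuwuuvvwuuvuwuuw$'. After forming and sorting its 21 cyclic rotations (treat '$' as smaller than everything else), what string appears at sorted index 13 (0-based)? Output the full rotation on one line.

Answer: vuwuuw$uvvuvuwuuvvwuu

Derivation:
All 21 rotations (rotation i = S[i:]+S[:i]):
  rot[0] = uvvuvuwuuvvwuuvuwuuw$
  rot[1] = vvuvuwuuvvwuuvuwuuw$u
  rot[2] = vuvuwuuvvwuuvuwuuw$uv
  rot[3] = uvuwuuvvwuuvuwuuw$uvv
  rot[4] = vuwuuvvwuuvuwuuw$uvvu
  rot[5] = uwuuvvwuuvuwuuw$uvvuv
  rot[6] = wuuvvwuuvuwuuw$uvvuvu
  rot[7] = uuvvwuuvuwuuw$uvvuvuw
  rot[8] = uvvwuuvuwuuw$uvvuvuwu
  rot[9] = vvwuuvuwuuw$uvvuvuwuu
  rot[10] = vwuuvuwuuw$uvvuvuwuuv
  rot[11] = wuuvuwuuw$uvvuvuwuuvv
  rot[12] = uuvuwuuw$uvvuvuwuuvvw
  rot[13] = uvuwuuw$uvvuvuwuuvvwu
  rot[14] = vuwuuw$uvvuvuwuuvvwuu
  rot[15] = uwuuw$uvvuvuwuuvvwuuv
  rot[16] = wuuw$uvvuvuwuuvvwuuvu
  rot[17] = uuw$uvvuvuwuuvvwuuvuw
  rot[18] = uw$uvvuvuwuuvvwuuvuwu
  rot[19] = w$uvvuvuwuuvvwuuvuwuu
  rot[20] = $uvvuvuwuuvvwuuvuwuuw
Sorted (with $ < everything):
  sorted[0] = $uvvuvuwuuvvwuuvuwuuw
  sorted[1] = uuvuwuuw$uvvuvuwuuvvw
  sorted[2] = uuvvwuuvuwuuw$uvvuvuw
  sorted[3] = uuw$uvvuvuwuuvvwuuvuw
  sorted[4] = uvuwuuvvwuuvuwuuw$uvv
  sorted[5] = uvuwuuw$uvvuvuwuuvvwu
  sorted[6] = uvvuvuwuuvvwuuvuwuuw$
  sorted[7] = uvvwuuvuwuuw$uvvuvuwu
  sorted[8] = uw$uvvuvuwuuvvwuuvuwu
  sorted[9] = uwuuvvwuuvuwuuw$uvvuv
  sorted[10] = uwuuw$uvvuvuwuuvvwuuv
  sorted[11] = vuvuwuuvvwuuvuwuuw$uv
  sorted[12] = vuwuuvvwuuvuwuuw$uvvu
  sorted[13] = vuwuuw$uvvuvuwuuvvwuu
  sorted[14] = vvuvuwuuvvwuuvuwuuw$u
  sorted[15] = vvwuuvuwuuw$uvvuvuwuu
  sorted[16] = vwuuvuwuuw$uvvuvuwuuv
  sorted[17] = w$uvvuvuwuuvvwuuvuwuu
  sorted[18] = wuuvuwuuw$uvvuvuwuuvv
  sorted[19] = wuuvvwuuvuwuuw$uvvuvu
  sorted[20] = wuuw$uvvuvuwuuvvwuuvu
sorted[13] = vuwuuw$uvvuvuwuuvvwuu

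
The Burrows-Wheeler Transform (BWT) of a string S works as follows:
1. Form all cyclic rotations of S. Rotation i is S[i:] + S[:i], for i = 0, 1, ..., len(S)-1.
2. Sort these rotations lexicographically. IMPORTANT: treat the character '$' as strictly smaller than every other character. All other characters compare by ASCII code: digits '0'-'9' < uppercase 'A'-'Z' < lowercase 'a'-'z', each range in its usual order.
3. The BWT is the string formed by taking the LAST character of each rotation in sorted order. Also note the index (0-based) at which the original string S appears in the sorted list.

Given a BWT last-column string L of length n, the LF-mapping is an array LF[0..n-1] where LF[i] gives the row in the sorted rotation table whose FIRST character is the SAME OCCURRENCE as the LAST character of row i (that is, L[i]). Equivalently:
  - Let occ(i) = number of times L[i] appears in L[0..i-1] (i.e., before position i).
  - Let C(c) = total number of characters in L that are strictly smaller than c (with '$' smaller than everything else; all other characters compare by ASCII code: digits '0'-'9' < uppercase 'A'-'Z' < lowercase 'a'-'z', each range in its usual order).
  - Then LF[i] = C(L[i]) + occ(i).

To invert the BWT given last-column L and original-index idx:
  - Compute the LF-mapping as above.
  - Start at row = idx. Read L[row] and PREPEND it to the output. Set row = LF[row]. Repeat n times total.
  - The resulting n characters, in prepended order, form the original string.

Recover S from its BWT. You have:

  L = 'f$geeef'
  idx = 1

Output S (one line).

Answer: eefgef$

Derivation:
LF mapping: 4 0 6 1 2 3 5
Walk LF starting at row 1, prepending L[row]:
  step 1: row=1, L[1]='$', prepend. Next row=LF[1]=0
  step 2: row=0, L[0]='f', prepend. Next row=LF[0]=4
  step 3: row=4, L[4]='e', prepend. Next row=LF[4]=2
  step 4: row=2, L[2]='g', prepend. Next row=LF[2]=6
  step 5: row=6, L[6]='f', prepend. Next row=LF[6]=5
  step 6: row=5, L[5]='e', prepend. Next row=LF[5]=3
  step 7: row=3, L[3]='e', prepend. Next row=LF[3]=1
Reversed output: eefgef$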